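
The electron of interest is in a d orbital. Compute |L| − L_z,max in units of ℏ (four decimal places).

A d state has l = 2.
|L| = √6 ℏ ≈ 2.4495ℏ, while L_z,max = lℏ = 2ℏ.
The difference is (√6 − 2)ℏ ≈ 0.4495ℏ.

|L| − L_z,max ≈ 0.4495ℏ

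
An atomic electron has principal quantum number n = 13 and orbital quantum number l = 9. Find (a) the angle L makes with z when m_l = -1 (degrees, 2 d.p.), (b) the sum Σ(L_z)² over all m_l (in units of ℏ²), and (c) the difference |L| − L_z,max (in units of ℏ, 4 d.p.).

θ(m_l=-1) ≈ 96.05°; Σ(L_z)² = 570 ℏ²; |L|−L_z,max ≈ 0.4868ℏ

For m_l = -1: cos θ = -1/√90, θ ≈ 96.05°.
Σ m_l² = 570, so Σ(L_z)² = 570 ℏ².
|L| − L_z,max = (3√10 − 9)ℏ ≈ 0.4868ℏ.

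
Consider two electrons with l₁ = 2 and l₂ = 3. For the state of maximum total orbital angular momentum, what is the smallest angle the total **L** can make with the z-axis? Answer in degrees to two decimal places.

θ_min ≈ 24.09°

L runs from |2 − 3| = 1 to 2 + 3 = 5.
L ∈ {1, 2, 3, 4, 5}.
The maximum is L = 5, with |L_tot| = ℏ√(5·6) = √30 ℏ.
The minimum angle with z is arccos(5/√30) ≈ 24.09°.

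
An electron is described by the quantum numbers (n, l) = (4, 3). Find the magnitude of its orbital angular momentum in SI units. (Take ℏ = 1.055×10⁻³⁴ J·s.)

|L| = ℏ√(l(l+1)) = ℏ√(3·4) = 2√3 ℏ
Numerically, |L| = 3.464 × (1.055×10⁻³⁴ J·s) = 3.655×10⁻³⁴ J·s.

|L| = 3.655×10⁻³⁴ J·s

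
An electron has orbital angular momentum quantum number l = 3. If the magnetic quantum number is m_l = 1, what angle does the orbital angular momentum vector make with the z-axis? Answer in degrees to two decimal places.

|L| = ℏ√(l(l+1)) = 2√3 ℏ.
L_z = m_l ℏ = 1ℏ.
cos θ = L_z/|L| = 1/√12, so θ ≈ 73.22°.

θ ≈ 73.22°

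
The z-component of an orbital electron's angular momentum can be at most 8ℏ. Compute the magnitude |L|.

|L| = 6√2 ℏ ≈ 8.485ℏ

The maximum L_z equals lℏ, giving l = 8.
Then |L| = ℏ√(8·9) = 6√2 ℏ.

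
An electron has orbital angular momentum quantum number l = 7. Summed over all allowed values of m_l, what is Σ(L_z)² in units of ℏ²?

The allowed m_l values are -7, -6, -5, -4, -3, -2, -1, 0, 1, 2, 3, 4, 5, 6, 7.
Σ m_l² = l(l+1)(2l+1)/3 = 7·8·15/3 = 280.

Σ(L_z)² = 280 ℏ²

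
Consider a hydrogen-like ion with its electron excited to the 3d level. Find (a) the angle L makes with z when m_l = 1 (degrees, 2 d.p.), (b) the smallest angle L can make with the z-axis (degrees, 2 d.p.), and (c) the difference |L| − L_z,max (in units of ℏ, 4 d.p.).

θ(m_l=1) ≈ 65.91°; θ_min ≈ 35.26°; |L|−L_z,max ≈ 0.4495ℏ

The 3d level has l = 2.
For m_l = 1: cos θ = 1/√6, θ ≈ 65.91°.
cos θ_min = 2/√6, so θ_min ≈ 35.26°.
|L| − L_z,max = (√6 − 2)ℏ ≈ 0.4495ℏ.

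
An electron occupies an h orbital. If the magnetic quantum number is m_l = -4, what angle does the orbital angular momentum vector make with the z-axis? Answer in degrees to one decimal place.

An h state has l = 5.
|L|² = l(l+1)ℏ² = 30ℏ², so |L| = √30 ℏ.
L_z = m_l ℏ = −4ℏ.
cos θ = L_z/|L| = -4/√30, so θ ≈ 136.9°.

θ ≈ 136.9°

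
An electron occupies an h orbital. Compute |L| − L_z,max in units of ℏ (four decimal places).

H corresponds to l = 5.
|L| = √30 ℏ ≈ 5.4772ℏ, while L_z,max = lℏ = 5ℏ.
The difference is (√30 − 5)ℏ ≈ 0.4772ℏ.

|L| − L_z,max ≈ 0.4772ℏ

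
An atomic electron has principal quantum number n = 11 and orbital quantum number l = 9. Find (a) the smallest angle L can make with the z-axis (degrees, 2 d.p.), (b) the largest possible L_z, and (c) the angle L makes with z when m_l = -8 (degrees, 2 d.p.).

cos θ_min = 9/√90, so θ_min ≈ 18.43°.
L_z,max = lℏ = 9ℏ.
For m_l = -8: cos θ = -8/√90, θ ≈ 147.49°.

θ_min ≈ 18.43°; L_z,max = 9ℏ; θ(m_l=-8) ≈ 147.49°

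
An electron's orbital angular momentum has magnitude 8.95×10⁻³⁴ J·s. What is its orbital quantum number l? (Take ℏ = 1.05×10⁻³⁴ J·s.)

l = 8

Dividing by ℏ: |L|/ℏ ≈ 8.524.
Set l(l+1) = 72.66; the integer solution is l = 8.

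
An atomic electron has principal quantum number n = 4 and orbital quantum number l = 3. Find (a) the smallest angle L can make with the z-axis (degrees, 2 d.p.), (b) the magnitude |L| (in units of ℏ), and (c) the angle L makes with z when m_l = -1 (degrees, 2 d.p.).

θ_min ≈ 30.00°; |L| = 2√3 ℏ ≈ 3.464ℏ; θ(m_l=-1) ≈ 106.78°

cos θ_min = 3/√12, so θ_min ≈ 30.00°.
|L| = ℏ√(3·4) = 2√3 ℏ ≈ 3.464ℏ.
For m_l = -1: cos θ = -1/√12, θ ≈ 106.78°.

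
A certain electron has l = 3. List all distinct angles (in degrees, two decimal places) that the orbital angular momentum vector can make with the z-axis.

|L| = √(l(l+1)) ℏ = 2√3 ℏ.
cos θ = m_l/√12 for each m_l ∈ {-3, -2, -1, 0, 1, 2, 3}.

θ ∈ {30.00°, 54.74°, 73.22°, 90.00°, 106.78°, 125.26°, 150.00°}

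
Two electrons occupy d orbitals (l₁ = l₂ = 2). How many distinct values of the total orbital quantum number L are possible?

5

The total orbital quantum number L ranges from |l₁ − l₂| to l₁ + l₂ in integer steps.
So L can be 0, 1, 2, 3, 4.
That is 5 values.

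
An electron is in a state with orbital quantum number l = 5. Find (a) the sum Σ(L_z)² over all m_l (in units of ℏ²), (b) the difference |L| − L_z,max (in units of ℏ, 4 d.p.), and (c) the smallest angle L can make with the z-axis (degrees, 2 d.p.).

Σ m_l² = 110, so Σ(L_z)² = 110 ℏ².
|L| − L_z,max = (√30 − 5)ℏ ≈ 0.4772ℏ.
cos θ_min = 5/√30, so θ_min ≈ 24.09°.

Σ(L_z)² = 110 ℏ²; |L|−L_z,max ≈ 0.4772ℏ; θ_min ≈ 24.09°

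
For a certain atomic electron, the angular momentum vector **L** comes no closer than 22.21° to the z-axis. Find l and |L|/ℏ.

cos θ_min = l/√(l(l+1)) = √(l/(l+1)), so l/(l+1) = cos²(22.21°) = 0.8571.
Solving: l = 6.
Then |L| = ℏ√(6·7) = √42 ℏ.

l = 6, |L| = √42 ℏ ≈ 6.481ℏ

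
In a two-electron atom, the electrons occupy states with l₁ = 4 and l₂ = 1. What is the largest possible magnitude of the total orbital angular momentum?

|L_tot|_max = √30 ℏ ≈ 5.477ℏ

L runs from |4 − 1| = 3 to 4 + 1 = 5.
Allowed values: L = 3, 4, 5.
The largest magnitude corresponds to L = 5: |L_tot| = ℏ√(5·6) = √30 ℏ.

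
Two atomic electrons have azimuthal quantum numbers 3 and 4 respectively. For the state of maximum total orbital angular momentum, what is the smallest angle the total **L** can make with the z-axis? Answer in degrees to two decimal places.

The total orbital quantum number L ranges from |l₁ − l₂| to l₁ + l₂ in integer steps.
Allowed values: L = 1, 2, 3, 4, 5, 6, 7.
The maximum is L = 7, with |L_tot| = ℏ√(7·8) = 2√14 ℏ.
The minimum angle with z is arccos(7/√56) ≈ 20.70°.

θ_min ≈ 20.70°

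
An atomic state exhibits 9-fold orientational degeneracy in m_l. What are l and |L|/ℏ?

l = 4, |L| = 2√5 ℏ ≈ 4.472ℏ

Since there are 2l+1 = 9 values of m_l, l = 4.
Then |L| = √(l(l+1)) ℏ = 2√5 ℏ.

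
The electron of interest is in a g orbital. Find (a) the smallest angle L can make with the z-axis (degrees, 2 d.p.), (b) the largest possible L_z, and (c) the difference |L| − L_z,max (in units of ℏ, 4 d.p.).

G corresponds to l = 4.
cos θ_min = 4/√20, so θ_min ≈ 26.57°.
L_z,max = lℏ = 4ℏ.
|L| − L_z,max = (2√5 − 4)ℏ ≈ 0.4721ℏ.

θ_min ≈ 26.57°; L_z,max = 4ℏ; |L|−L_z,max ≈ 0.4721ℏ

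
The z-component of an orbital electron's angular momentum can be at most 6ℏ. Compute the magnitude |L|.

The maximum L_z equals lℏ, giving l = 6.
|L| = √(l(l+1)) ℏ = √42 ℏ.

|L| = √42 ℏ ≈ 6.481ℏ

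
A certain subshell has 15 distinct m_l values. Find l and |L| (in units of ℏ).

l = 7, |L| = 2√14 ℏ ≈ 7.483ℏ

15 = 2l + 1, so l = (15−1)/2 = 7.
Then |L| = √(l(l+1)) ℏ = 2√14 ℏ.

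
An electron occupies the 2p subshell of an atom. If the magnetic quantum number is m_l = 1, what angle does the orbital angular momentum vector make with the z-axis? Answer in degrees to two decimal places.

2p means n = 2, l = 1.
|L| = ℏ√(l(l+1)) = √2 ℏ.
L_z = m_l ℏ = 1ℏ.
cos θ = L_z/|L| = 1/√2, so θ ≈ 45.00°.

θ ≈ 45.00°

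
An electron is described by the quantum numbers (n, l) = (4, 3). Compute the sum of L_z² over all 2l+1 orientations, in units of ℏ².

m_l ∈ {-3, -2, -1, 0, 1, 2, 3}.
Σ m_l² = l(l+1)(2l+1)/3 = 3·4·7/3 = 28.

Σ(L_z)² = 28 ℏ²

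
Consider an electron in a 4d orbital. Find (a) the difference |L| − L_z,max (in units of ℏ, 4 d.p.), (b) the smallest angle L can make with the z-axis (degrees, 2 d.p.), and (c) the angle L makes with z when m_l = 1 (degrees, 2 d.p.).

For 4d, l = 2.
|L| − L_z,max = (√6 − 2)ℏ ≈ 0.4495ℏ.
cos θ_min = 2/√6, so θ_min ≈ 35.26°.
For m_l = 1: cos θ = 1/√6, θ ≈ 65.91°.

|L|−L_z,max ≈ 0.4495ℏ; θ_min ≈ 35.26°; θ(m_l=1) ≈ 65.91°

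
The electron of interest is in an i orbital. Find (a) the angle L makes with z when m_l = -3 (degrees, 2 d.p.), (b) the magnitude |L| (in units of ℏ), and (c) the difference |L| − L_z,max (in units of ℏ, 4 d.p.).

An i state has l = 6.
For m_l = -3: cos θ = -3/√42, θ ≈ 117.58°.
|L| = ℏ√(6·7) = √42 ℏ ≈ 6.481ℏ.
|L| − L_z,max = (√42 − 6)ℏ ≈ 0.4807ℏ.

θ(m_l=-3) ≈ 117.58°; |L| = √42 ℏ ≈ 6.481ℏ; |L|−L_z,max ≈ 0.4807ℏ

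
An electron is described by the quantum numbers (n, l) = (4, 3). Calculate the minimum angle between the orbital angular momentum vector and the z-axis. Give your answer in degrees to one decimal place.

θ_min ≈ 30.0°

|L| = ℏ√(l(l+1)) = 2√3 ℏ.
The smallest angle corresponds to the largest L_z, i.e. m_l = l = 3, giving L_z = 3ℏ.
cos θ_min = 3/√12, so θ_min ≈ 30.0°.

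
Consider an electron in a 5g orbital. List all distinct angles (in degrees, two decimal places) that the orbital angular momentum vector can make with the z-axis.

θ ∈ {26.57°, 47.87°, 63.43°, 77.08°, 90.00°, 102.92°, 116.57°, 132.13°, 153.43°}

The 5g subshell has l = 4.
|L|² = l(l+1)ℏ² = 20ℏ², so |L| = 2√5 ℏ.
cos θ = m_l/√20 for each m_l ∈ {-4, -3, -2, -1, 0, 1, 2, 3, 4}.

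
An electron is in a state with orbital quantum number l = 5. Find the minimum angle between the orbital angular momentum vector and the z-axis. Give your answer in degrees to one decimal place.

|L| = √(l(l+1)) ℏ = √30 ℏ.
The smallest angle corresponds to the largest L_z, i.e. m_l = l = 5, giving L_z = 5ℏ.
cos θ_min = 5/√30, so θ_min ≈ 24.1°.

θ_min ≈ 24.1°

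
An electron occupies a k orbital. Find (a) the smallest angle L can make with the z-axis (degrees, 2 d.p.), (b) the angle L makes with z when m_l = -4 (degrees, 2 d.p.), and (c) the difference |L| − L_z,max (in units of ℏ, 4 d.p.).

A k state has l = 7.
cos θ_min = 7/√56, so θ_min ≈ 20.70°.
For m_l = -4: cos θ = -4/√56, θ ≈ 122.31°.
|L| − L_z,max = (2√14 − 7)ℏ ≈ 0.4833ℏ.

θ_min ≈ 20.70°; θ(m_l=-4) ≈ 122.31°; |L|−L_z,max ≈ 0.4833ℏ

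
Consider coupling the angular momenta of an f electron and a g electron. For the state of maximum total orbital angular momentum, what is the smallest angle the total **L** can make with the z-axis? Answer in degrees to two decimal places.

The total orbital quantum number L ranges from |l₁ − l₂| to l₁ + l₂ in integer steps.
Allowed values: L = 1, 2, 3, 4, 5, 6, 7.
The maximum is L = 7, with |L_tot| = ℏ√(7·8) = 2√14 ℏ.
The minimum angle with z is arccos(7/√56) ≈ 20.70°.

θ_min ≈ 20.70°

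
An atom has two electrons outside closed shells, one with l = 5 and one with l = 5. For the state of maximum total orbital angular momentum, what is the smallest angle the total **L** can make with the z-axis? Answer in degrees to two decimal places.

By the triangle rule, |l₁ − l₂| ≤ L ≤ l₁ + l₂.
Allowed values: L = 0, 1, 2, 3, 4, 5, 6, 7, 8, 9, 10.
The maximum is L = 10, with |L_tot| = ℏ√(10·11) = √110 ℏ.
The minimum angle with z is arccos(10/√110) ≈ 17.55°.

θ_min ≈ 17.55°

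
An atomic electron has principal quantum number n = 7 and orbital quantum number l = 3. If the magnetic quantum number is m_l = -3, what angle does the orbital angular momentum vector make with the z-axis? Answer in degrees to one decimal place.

θ ≈ 150.0°

|L| = √(l(l+1)) ℏ = 2√3 ℏ.
L_z = m_l ℏ = −3ℏ.
cos θ = L_z/|L| = -3/√12, so θ ≈ 150.0°.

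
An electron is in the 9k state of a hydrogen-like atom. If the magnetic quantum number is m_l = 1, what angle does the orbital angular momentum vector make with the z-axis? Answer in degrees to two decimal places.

θ ≈ 82.32°

The 9k subshell has l = 7.
|L| = ℏ√(l(l+1)) = 2√14 ℏ.
L_z = m_l ℏ = 1ℏ.
cos θ = L_z/|L| = 1/√56, so θ ≈ 82.32°.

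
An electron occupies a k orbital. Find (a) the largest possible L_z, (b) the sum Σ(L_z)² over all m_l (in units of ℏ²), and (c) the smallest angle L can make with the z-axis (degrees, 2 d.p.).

L_z,max = 7ℏ; Σ(L_z)² = 280 ℏ²; θ_min ≈ 20.70°

A k state has l = 7.
L_z,max = lℏ = 7ℏ.
Σ m_l² = 280, so Σ(L_z)² = 280 ℏ².
cos θ_min = 7/√56, so θ_min ≈ 20.70°.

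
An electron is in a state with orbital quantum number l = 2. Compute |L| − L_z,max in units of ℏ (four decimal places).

|L| = √6 ℏ ≈ 2.4495ℏ, while L_z,max = lℏ = 2ℏ.
The difference is (√6 − 2)ℏ ≈ 0.4495ℏ.

|L| − L_z,max ≈ 0.4495ℏ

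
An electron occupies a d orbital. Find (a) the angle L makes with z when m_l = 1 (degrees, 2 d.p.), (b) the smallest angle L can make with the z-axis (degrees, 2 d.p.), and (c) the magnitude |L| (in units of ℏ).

θ(m_l=1) ≈ 65.91°; θ_min ≈ 35.26°; |L| = √6 ℏ ≈ 2.449ℏ

For a d orbital, l = 2.
For m_l = 1: cos θ = 1/√6, θ ≈ 65.91°.
cos θ_min = 2/√6, so θ_min ≈ 35.26°.
|L| = ℏ√(2·3) = √6 ℏ ≈ 2.449ℏ.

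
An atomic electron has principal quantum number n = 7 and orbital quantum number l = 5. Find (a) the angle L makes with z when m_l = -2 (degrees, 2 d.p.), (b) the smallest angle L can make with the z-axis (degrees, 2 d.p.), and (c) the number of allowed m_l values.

θ(m_l=-2) ≈ 111.42°; θ_min ≈ 24.09°; 11 values

For m_l = -2: cos θ = -2/√30, θ ≈ 111.42°.
cos θ_min = 5/√30, so θ_min ≈ 24.09°.
There are 2l+1 = 11 values of m_l.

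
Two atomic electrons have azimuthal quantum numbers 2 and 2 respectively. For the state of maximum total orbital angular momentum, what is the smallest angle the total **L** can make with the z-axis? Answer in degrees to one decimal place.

θ_min ≈ 26.6°

The total orbital quantum number L ranges from |l₁ − l₂| to l₁ + l₂ in integer steps.
Allowed values: L = 0, 1, 2, 3, 4.
The maximum is L = 4, with |L_tot| = ℏ√(4·5) = 2√5 ℏ.
The minimum angle with z is arccos(4/√20) ≈ 26.6°.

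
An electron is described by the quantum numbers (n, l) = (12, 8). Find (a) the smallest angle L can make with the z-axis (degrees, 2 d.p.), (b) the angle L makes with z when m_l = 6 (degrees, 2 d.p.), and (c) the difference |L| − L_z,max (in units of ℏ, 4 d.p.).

cos θ_min = 8/√72, so θ_min ≈ 19.47°.
For m_l = 6: cos θ = 6/√72, θ ≈ 45.00°.
|L| − L_z,max = (6√2 − 8)ℏ ≈ 0.4853ℏ.

θ_min ≈ 19.47°; θ(m_l=6) ≈ 45.00°; |L|−L_z,max ≈ 0.4853ℏ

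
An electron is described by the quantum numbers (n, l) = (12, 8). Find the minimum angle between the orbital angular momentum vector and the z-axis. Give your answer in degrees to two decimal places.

θ_min ≈ 19.47°

|L| = ℏ√(l(l+1)) = 6√2 ℏ.
The smallest angle corresponds to the largest L_z, i.e. m_l = l = 8, giving L_z = 8ℏ.
cos θ_min = 8/√72, so θ_min ≈ 19.47°.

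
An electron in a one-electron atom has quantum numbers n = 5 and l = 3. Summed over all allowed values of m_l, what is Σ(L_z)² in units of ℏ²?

m_l runs from −3 to 3, i.e. {-3, -2, -1, 0, 1, 2, 3}.
Σ m_l² = 2·(1 + 4 + 9) = 28.

Σ(L_z)² = 28 ℏ²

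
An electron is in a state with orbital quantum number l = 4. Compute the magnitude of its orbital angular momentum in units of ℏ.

|L| = 2√5 ℏ ≈ 4.472ℏ

|L| = ℏ√(l(l+1)) = ℏ√(4·5) = 2√5 ℏ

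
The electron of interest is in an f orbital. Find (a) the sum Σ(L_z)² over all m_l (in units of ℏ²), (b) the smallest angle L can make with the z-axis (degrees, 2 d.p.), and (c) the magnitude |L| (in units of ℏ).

An f state has l = 3.
Σ m_l² = 28, so Σ(L_z)² = 28 ℏ².
cos θ_min = 3/√12, so θ_min ≈ 30.00°.
|L| = ℏ√(3·4) = 2√3 ℏ ≈ 3.464ℏ.

Σ(L_z)² = 28 ℏ²; θ_min ≈ 30.00°; |L| = 2√3 ℏ ≈ 3.464ℏ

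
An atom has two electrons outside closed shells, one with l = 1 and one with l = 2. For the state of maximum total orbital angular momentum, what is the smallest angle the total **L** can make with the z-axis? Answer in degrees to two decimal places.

By the triangle rule, |l₁ − l₂| ≤ L ≤ l₁ + l₂.
L ∈ {1, 2, 3}.
The maximum is L = 3, with |L_tot| = ℏ√(3·4) = 2√3 ℏ.
The minimum angle with z is arccos(3/√12) ≈ 30.00°.

θ_min ≈ 30.00°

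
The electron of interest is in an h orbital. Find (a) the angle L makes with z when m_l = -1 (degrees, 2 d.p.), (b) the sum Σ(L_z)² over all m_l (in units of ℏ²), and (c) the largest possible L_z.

The letter h corresponds to l = 5.
For m_l = -1: cos θ = -1/√30, θ ≈ 100.52°.
Σ m_l² = 110, so Σ(L_z)² = 110 ℏ².
L_z,max = lℏ = 5ℏ.

θ(m_l=-1) ≈ 100.52°; Σ(L_z)² = 110 ℏ²; L_z,max = 5ℏ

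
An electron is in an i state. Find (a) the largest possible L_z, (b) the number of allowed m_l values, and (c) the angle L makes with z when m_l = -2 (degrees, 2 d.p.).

I corresponds to l = 6.
L_z,max = lℏ = 6ℏ.
There are 2l+1 = 13 values of m_l.
For m_l = -2: cos θ = -2/√42, θ ≈ 107.98°.

L_z,max = 6ℏ; 13 values; θ(m_l=-2) ≈ 107.98°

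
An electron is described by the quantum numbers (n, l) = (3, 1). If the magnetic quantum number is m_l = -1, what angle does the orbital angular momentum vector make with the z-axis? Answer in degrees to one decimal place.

θ ≈ 135.0°

|L| = ℏ√(l(l+1)) = √2 ℏ.
L_z = m_l ℏ = −1ℏ.
cos θ = L_z/|L| = -1/√2, so θ ≈ 135.0°.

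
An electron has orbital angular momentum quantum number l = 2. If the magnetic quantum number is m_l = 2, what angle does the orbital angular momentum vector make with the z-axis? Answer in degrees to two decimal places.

|L|² = l(l+1)ℏ² = 6ℏ², so |L| = √6 ℏ.
L_z = m_l ℏ = 2ℏ.
cos θ = L_z/|L| = 2/√6, so θ ≈ 35.26°.

θ ≈ 35.26°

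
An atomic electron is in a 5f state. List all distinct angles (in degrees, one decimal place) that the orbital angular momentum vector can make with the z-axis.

θ ∈ {30.0°, 54.7°, 73.2°, 90.0°, 106.8°, 125.3°, 150.0°}

For 5f, l = 3.
|L|² = l(l+1)ℏ² = 12ℏ², so |L| = 2√3 ℏ.
cos θ = m_l/√12 for each m_l ∈ {-3, -2, -1, 0, 1, 2, 3}.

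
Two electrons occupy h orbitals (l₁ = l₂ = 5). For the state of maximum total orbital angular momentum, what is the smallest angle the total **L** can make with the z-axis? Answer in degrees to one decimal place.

By the triangle rule, |l₁ − l₂| ≤ L ≤ l₁ + l₂.
So L can be 0, 1, 2, 3, 4, 5, 6, 7, 8, 9, 10.
The maximum is L = 10, with |L_tot| = ℏ√(10·11) = √110 ℏ.
The minimum angle with z is arccos(10/√110) ≈ 17.5°.

θ_min ≈ 17.5°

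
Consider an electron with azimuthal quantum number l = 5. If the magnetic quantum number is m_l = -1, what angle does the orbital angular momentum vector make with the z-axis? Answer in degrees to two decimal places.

θ ≈ 100.52°

|L|² = l(l+1)ℏ² = 30ℏ², so |L| = √30 ℏ.
L_z = m_l ℏ = −1ℏ.
cos θ = L_z/|L| = -1/√30, so θ ≈ 100.52°.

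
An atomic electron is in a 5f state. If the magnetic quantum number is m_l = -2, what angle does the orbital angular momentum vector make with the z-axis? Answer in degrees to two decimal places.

The 5f subshell has l = 3.
|L|² = l(l+1)ℏ² = 12ℏ², so |L| = 2√3 ℏ.
L_z = m_l ℏ = −2ℏ.
cos θ = L_z/|L| = -2/√12, so θ ≈ 125.26°.

θ ≈ 125.26°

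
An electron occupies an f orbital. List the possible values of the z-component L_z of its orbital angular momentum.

The letter f corresponds to l = 3.
L_z = m_l ℏ with m_l ranging from −l to +l in integer steps.
For l = 3: m_l ∈ {-3, -2, -1, 0, 1, 2, 3}.

L_z ∈ {−3ℏ, −2ℏ, −ℏ, 0, ℏ, 2ℏ, 3ℏ}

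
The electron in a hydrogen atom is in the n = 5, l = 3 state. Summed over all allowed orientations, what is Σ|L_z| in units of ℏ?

The allowed m_l values are -3, -2, -1, 0, 1, 2, 3.
Σ|m_l| = l(l+1) = 12.

Σ|L_z| = 12 ℏ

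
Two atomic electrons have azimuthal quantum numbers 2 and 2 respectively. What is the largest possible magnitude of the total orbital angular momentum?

By the triangle rule, |l₁ − l₂| ≤ L ≤ l₁ + l₂.
So L can be 0, 1, 2, 3, 4.
The largest magnitude corresponds to L = 4: |L_tot| = ℏ√(4·5) = 2√5 ℏ.

|L_tot|_max = 2√5 ℏ ≈ 4.472ℏ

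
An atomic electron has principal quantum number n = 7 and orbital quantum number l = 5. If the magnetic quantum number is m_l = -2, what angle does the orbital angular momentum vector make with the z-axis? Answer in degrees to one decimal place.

θ ≈ 111.4°

|L|² = l(l+1)ℏ² = 30ℏ², so |L| = √30 ℏ.
L_z = m_l ℏ = −2ℏ.
cos θ = L_z/|L| = -2/√30, so θ ≈ 111.4°.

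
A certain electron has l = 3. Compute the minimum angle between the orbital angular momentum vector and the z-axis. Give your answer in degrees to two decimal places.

|L| = ℏ√(l(l+1)) = 2√3 ℏ.
The smallest angle corresponds to the largest L_z, i.e. m_l = l = 3, giving L_z = 3ℏ.
cos θ_min = 3/√12, so θ_min ≈ 30.00°.

θ_min ≈ 30.00°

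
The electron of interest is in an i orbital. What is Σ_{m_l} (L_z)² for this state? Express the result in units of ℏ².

The letter i corresponds to l = 6.
The allowed m_l values are -6, -5, -4, -3, -2, -1, 0, 1, 2, 3, 4, 5, 6.
Σ m_l² = 2·(1 + 4 + 9 + 16 + 25 + 36) = 182.

Σ(L_z)² = 182 ℏ²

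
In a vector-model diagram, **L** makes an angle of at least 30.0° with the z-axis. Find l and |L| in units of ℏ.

cos²θ_min = l/(l+1) = 0.7500.
Thus l = 0.7500/(1 − 0.7500) ≈ 3.
Then |L| = ℏ√(3·4) = 2√3 ℏ.

l = 3, |L| = 2√3 ℏ ≈ 3.464ℏ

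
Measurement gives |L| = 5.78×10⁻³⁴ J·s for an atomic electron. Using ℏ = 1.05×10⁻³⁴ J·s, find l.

l = 5

Dividing by ℏ: |L|/ℏ ≈ 5.505.
(|L|/ℏ)² = l(l+1) ≈ 30.30 ⇒ l = 5.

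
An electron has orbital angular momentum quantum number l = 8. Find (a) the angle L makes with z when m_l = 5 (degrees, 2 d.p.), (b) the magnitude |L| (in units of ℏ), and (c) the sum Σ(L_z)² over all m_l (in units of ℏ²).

θ(m_l=5) ≈ 53.90°; |L| = 6√2 ℏ ≈ 8.485ℏ; Σ(L_z)² = 408 ℏ²

For m_l = 5: cos θ = 5/√72, θ ≈ 53.90°.
|L| = ℏ√(8·9) = 6√2 ℏ ≈ 8.485ℏ.
Σ m_l² = 408, so Σ(L_z)² = 408 ℏ².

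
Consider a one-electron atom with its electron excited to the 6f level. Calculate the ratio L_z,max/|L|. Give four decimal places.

L_z,max/|L| = 0.8660

The 6f level has l = 3.
|L| = 2√3 ℏ ≈ 3.4641ℏ, while L_z,max = lℏ = 3ℏ.
L_z,max/|L| = 3/√12 = 0.8660.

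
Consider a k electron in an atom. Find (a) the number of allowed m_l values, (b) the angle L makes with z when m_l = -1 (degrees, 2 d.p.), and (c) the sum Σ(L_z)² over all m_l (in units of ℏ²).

The letter k corresponds to l = 7.
There are 2l+1 = 15 values of m_l.
For m_l = -1: cos θ = -1/√56, θ ≈ 97.68°.
Σ m_l² = 280, so Σ(L_z)² = 280 ℏ².

15 values; θ(m_l=-1) ≈ 97.68°; Σ(L_z)² = 280 ℏ²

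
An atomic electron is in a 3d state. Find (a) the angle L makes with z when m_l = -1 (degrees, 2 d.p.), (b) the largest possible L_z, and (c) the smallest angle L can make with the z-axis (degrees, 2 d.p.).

For 3d, l = 2.
For m_l = -1: cos θ = -1/√6, θ ≈ 114.09°.
L_z,max = lℏ = 2ℏ.
cos θ_min = 2/√6, so θ_min ≈ 35.26°.

θ(m_l=-1) ≈ 114.09°; L_z,max = 2ℏ; θ_min ≈ 35.26°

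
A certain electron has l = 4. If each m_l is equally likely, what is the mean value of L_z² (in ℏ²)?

⟨L_z²⟩ = 6.667 ℏ²

The allowed m_l values are -4, -3, -2, -1, 0, 1, 2, 3, 4.
⟨L_z²⟩ = ℏ²·l(l+1)/3 = 6.667ℏ².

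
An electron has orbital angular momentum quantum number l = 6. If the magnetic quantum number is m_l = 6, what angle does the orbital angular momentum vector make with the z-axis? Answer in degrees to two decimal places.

|L|² = l(l+1)ℏ² = 42ℏ², so |L| = √42 ℏ.
L_z = m_l ℏ = 6ℏ.
cos θ = L_z/|L| = 6/√42, so θ ≈ 22.21°.

θ ≈ 22.21°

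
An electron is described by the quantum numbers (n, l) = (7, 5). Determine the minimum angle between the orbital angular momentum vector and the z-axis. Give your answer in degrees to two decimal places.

θ_min ≈ 24.09°

|L|² = l(l+1)ℏ² = 30ℏ², so |L| = √30 ℏ.
The smallest angle corresponds to the largest L_z, i.e. m_l = l = 5, giving L_z = 5ℏ.
cos θ_min = 5/√30, so θ_min ≈ 24.09°.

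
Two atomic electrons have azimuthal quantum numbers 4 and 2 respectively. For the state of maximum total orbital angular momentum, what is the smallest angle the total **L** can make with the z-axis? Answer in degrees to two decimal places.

L runs from |4 − 2| = 2 to 4 + 2 = 6.
So L can be 2, 3, 4, 5, 6.
The maximum is L = 6, with |L_tot| = ℏ√(6·7) = √42 ℏ.
The minimum angle with z is arccos(6/√42) ≈ 22.21°.

θ_min ≈ 22.21°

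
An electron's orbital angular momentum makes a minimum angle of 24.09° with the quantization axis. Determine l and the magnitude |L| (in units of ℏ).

l = 5, |L| = √30 ℏ ≈ 5.477ℏ

At minimum angle, m_l = l, so cos θ = l/√(l(l+1)); cos²θ = l/(l+1) = 0.8334.
Solving: l = 5.
Then |L| = ℏ√(5·6) = √30 ℏ.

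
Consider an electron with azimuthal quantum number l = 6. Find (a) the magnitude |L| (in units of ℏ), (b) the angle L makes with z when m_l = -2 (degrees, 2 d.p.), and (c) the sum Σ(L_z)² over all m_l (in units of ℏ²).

|L| = ℏ√(6·7) = √42 ℏ ≈ 6.481ℏ.
For m_l = -2: cos θ = -2/√42, θ ≈ 107.98°.
Σ m_l² = 182, so Σ(L_z)² = 182 ℏ².

|L| = √42 ℏ ≈ 6.481ℏ; θ(m_l=-2) ≈ 107.98°; Σ(L_z)² = 182 ℏ²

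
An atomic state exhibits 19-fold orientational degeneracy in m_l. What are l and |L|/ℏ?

2l + 1 = 19 ⇒ l = 9.
|L| = ℏ√(l(l+1)) = ℏ√(9·10) = 3√10 ℏ.

l = 9, |L| = 3√10 ℏ ≈ 9.487ℏ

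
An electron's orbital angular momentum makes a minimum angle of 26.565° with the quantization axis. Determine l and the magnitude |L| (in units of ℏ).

At minimum angle, m_l = l, so cos θ = l/√(l(l+1)); cos²θ = l/(l+1) = 0.8000.
Thus l = 0.8000/(1 − 0.8000) ≈ 4.
Then |L| = ℏ√(4·5) = 2√5 ℏ.

l = 4, |L| = 2√5 ℏ ≈ 4.472ℏ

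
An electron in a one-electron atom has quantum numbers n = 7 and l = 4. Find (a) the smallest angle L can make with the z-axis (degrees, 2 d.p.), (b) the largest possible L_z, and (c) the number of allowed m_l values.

θ_min ≈ 26.57°; L_z,max = 4ℏ; 9 values

cos θ_min = 4/√20, so θ_min ≈ 26.57°.
L_z,max = lℏ = 4ℏ.
There are 2l+1 = 9 values of m_l.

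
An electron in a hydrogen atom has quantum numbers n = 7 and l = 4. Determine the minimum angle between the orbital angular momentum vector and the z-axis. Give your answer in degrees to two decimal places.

|L|² = l(l+1)ℏ² = 20ℏ², so |L| = 2√5 ℏ.
The smallest angle corresponds to the largest L_z, i.e. m_l = l = 4, giving L_z = 4ℏ.
cos θ_min = 4/√20, so θ_min ≈ 26.57°.

θ_min ≈ 26.57°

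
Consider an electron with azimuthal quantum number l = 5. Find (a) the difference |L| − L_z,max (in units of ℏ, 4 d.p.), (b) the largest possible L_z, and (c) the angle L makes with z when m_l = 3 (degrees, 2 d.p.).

|L|−L_z,max ≈ 0.4772ℏ; L_z,max = 5ℏ; θ(m_l=3) ≈ 56.79°

|L| − L_z,max = (√30 − 5)ℏ ≈ 0.4772ℏ.
L_z,max = lℏ = 5ℏ.
For m_l = 3: cos θ = 3/√30, θ ≈ 56.79°.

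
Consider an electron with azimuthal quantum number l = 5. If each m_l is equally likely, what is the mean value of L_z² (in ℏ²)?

The allowed m_l values are -5, -4, -3, -2, -1, 0, 1, 2, 3, 4, 5.
⟨L_z²⟩ = ℏ²·l(l+1)/3 = 10ℏ².

⟨L_z²⟩ = 10 ℏ²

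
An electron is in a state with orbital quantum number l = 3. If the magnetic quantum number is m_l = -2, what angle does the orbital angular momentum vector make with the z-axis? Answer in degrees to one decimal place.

|L| = √(l(l+1)) ℏ = 2√3 ℏ.
L_z = m_l ℏ = −2ℏ.
cos θ = L_z/|L| = -2/√12, so θ ≈ 125.3°.

θ ≈ 125.3°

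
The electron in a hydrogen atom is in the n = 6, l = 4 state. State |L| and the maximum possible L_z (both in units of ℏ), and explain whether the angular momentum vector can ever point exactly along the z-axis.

|L| = 2√5 ℏ ≈ 4.4721ℏ, while L_z,max = lℏ = 4ℏ.
Since |L| > L_z,max, the vector can never point exactly along z; the closest it comes is θ_min = arccos(4/√20) ≈ 26.6°.

No: L_z,max = 4ℏ < |L| = 2√5 ℏ ≈ 4.472ℏ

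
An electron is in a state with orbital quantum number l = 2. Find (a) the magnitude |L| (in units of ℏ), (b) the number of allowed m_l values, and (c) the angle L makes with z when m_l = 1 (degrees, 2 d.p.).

|L| = √6 ℏ ≈ 2.449ℏ; 5 values; θ(m_l=1) ≈ 65.91°

|L| = ℏ√(2·3) = √6 ℏ ≈ 2.449ℏ.
There are 2l+1 = 5 values of m_l.
For m_l = 1: cos θ = 1/√6, θ ≈ 65.91°.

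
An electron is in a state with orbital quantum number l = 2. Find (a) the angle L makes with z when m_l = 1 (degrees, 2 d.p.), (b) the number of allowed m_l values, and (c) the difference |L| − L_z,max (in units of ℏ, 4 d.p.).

θ(m_l=1) ≈ 65.91°; 5 values; |L|−L_z,max ≈ 0.4495ℏ

For m_l = 1: cos θ = 1/√6, θ ≈ 65.91°.
There are 2l+1 = 5 values of m_l.
|L| − L_z,max = (√6 − 2)ℏ ≈ 0.4495ℏ.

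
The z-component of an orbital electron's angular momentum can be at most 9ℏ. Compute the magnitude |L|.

The maximum L_z equals lℏ, giving l = 9.
|L| = ℏ√(l(l+1)) = 3√10 ℏ.

|L| = 3√10 ℏ ≈ 9.487ℏ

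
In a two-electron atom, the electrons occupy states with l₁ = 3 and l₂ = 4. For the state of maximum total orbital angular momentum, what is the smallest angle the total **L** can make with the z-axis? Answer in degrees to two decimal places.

By the triangle rule, |l₁ − l₂| ≤ L ≤ l₁ + l₂.
L ∈ {1, 2, 3, 4, 5, 6, 7}.
The maximum is L = 7, with |L_tot| = ℏ√(7·8) = 2√14 ℏ.
The minimum angle with z is arccos(7/√56) ≈ 20.70°.

θ_min ≈ 20.70°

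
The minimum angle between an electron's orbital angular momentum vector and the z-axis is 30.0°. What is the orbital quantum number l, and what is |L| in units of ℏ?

At minimum angle, m_l = l, so cos θ = l/√(l(l+1)); cos²θ = l/(l+1) = 0.7500.
Solving: l = 3.
Then |L| = ℏ√(3·4) = 2√3 ℏ.

l = 3, |L| = 2√3 ℏ ≈ 3.464ℏ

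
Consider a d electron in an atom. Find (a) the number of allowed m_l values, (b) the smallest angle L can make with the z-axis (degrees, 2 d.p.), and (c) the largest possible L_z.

For a d orbital, l = 2.
There are 2l+1 = 5 values of m_l.
cos θ_min = 2/√6, so θ_min ≈ 35.26°.
L_z,max = lℏ = 2ℏ.

5 values; θ_min ≈ 35.26°; L_z,max = 2ℏ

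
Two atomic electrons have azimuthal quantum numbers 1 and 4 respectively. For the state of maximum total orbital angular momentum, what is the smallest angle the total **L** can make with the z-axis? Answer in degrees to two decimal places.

θ_min ≈ 24.09°

By the triangle rule, |l₁ − l₂| ≤ L ≤ l₁ + l₂.
L ∈ {3, 4, 5}.
The maximum is L = 5, with |L_tot| = ℏ√(5·6) = √30 ℏ.
The minimum angle with z is arccos(5/√30) ≈ 24.09°.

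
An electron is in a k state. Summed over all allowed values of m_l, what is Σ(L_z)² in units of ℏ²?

Σ(L_z)² = 280 ℏ²

The letter k corresponds to l = 7.
m_l ∈ {-7, -6, -5, -4, -3, -2, -1, 0, 1, 2, 3, 4, 5, 6, 7}.
Summing m² from −7 to 7: Σ m_l² = 280.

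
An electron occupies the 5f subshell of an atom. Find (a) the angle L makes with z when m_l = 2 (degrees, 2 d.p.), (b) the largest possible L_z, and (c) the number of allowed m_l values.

For 5f, l = 3.
For m_l = 2: cos θ = 2/√12, θ ≈ 54.74°.
L_z,max = lℏ = 3ℏ.
There are 2l+1 = 7 values of m_l.

θ(m_l=2) ≈ 54.74°; L_z,max = 3ℏ; 7 values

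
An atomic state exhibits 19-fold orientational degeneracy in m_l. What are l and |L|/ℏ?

Since there are 2l+1 = 19 values of m_l, l = 9.
Then |L| = √(l(l+1)) ℏ = 3√10 ℏ.

l = 9, |L| = 3√10 ℏ ≈ 9.487ℏ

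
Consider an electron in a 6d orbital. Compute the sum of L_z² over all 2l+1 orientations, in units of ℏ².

6d means n = 6, l = 2.
m_l ∈ {-2, -1, 0, 1, 2}.
Summing m² from −2 to 2: Σ m_l² = 10.

Σ(L_z)² = 10 ℏ²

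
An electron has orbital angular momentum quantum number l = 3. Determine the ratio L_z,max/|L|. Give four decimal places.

L_z,max/|L| = 0.8660

|L| = 2√3 ℏ ≈ 3.4641ℏ, while L_z,max = lℏ = 3ℏ.
L_z,max/|L| = 3/√12 = 0.8660.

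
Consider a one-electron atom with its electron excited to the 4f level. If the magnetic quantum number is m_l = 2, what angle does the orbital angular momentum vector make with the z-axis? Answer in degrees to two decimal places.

θ ≈ 54.74°

The 4f level has l = 3.
|L| = √(l(l+1)) ℏ = 2√3 ℏ.
L_z = m_l ℏ = 2ℏ.
cos θ = L_z/|L| = 2/√12, so θ ≈ 54.74°.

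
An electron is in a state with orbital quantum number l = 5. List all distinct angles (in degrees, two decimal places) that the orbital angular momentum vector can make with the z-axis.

|L| = ℏ√(l(l+1)) = √30 ℏ.
cos θ = m_l/√30 for each m_l ∈ {-5, -4, -3, -2, -1, 0, 1, 2, 3, 4, 5}.

θ ∈ {24.09°, 43.09°, 56.79°, 68.58°, 79.48°, 90.00°, 100.52°, 111.42°, 123.21°, 136.91°, 155.91°}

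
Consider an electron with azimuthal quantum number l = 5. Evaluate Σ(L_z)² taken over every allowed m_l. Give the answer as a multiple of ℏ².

Σ(L_z)² = 110 ℏ²

The allowed m_l values are -5, -4, -3, -2, -1, 0, 1, 2, 3, 4, 5.
Σ m_l² = l(l+1)(2l+1)/3 = 5·6·11/3 = 110.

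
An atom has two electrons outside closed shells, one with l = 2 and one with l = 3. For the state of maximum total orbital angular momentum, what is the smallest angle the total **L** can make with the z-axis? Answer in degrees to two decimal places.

Angular momentum addition gives L = |l₁ − l₂|, …, l₁ + l₂.
So L can be 1, 2, 3, 4, 5.
The maximum is L = 5, with |L_tot| = ℏ√(5·6) = √30 ℏ.
The minimum angle with z is arccos(5/√30) ≈ 24.09°.

θ_min ≈ 24.09°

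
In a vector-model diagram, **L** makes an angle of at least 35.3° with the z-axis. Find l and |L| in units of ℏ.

cos θ_min = l/√(l(l+1)) = √(l/(l+1)), so l/(l+1) = cos²(35.3°) = 0.6661.
l = cos²θ/sin²θ ≈ 2.
Then |L| = ℏ√(2·3) = √6 ℏ.

l = 2, |L| = √6 ℏ ≈ 2.449ℏ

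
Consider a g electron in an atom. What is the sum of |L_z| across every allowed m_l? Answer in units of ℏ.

Σ|L_z| = 20 ℏ

For a g orbital, l = 4.
m_l runs from −4 to 4, i.e. {-4, -3, -2, -1, 0, 1, 2, 3, 4}.
Σ|m_l| = 2(1+2+…+4) = 20.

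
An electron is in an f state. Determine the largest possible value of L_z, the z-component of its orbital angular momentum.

L_z,max = 3ℏ

The letter f corresponds to l = 3.
L_z = m_l ℏ with m_l ∈ {−3, …, 3}; the maximum is m_l = 3.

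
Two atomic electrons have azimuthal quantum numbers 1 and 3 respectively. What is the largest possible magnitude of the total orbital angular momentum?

|L_tot|_max = 2√5 ℏ ≈ 4.472ℏ

By the triangle rule, |l₁ − l₂| ≤ L ≤ l₁ + l₂.
So L can be 2, 3, 4.
The largest magnitude corresponds to L = 4: |L_tot| = ℏ√(4·5) = 2√5 ℏ.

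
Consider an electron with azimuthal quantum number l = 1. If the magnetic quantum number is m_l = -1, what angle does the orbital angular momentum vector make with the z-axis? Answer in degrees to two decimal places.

θ ≈ 135.00°

|L| = √(l(l+1)) ℏ = √2 ℏ.
L_z = m_l ℏ = −1ℏ.
cos θ = L_z/|L| = -1/√2, so θ ≈ 135.00°.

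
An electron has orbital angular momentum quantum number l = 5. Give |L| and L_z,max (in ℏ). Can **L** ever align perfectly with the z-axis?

No: L_z,max = 5ℏ < |L| = √30 ℏ ≈ 5.477ℏ

|L| = √30 ℏ ≈ 5.4772ℏ, while L_z,max = lℏ = 5ℏ.
Since |L| > L_z,max, the vector can never point exactly along z; the closest it comes is θ_min = arccos(5/√30) ≈ 24.1°.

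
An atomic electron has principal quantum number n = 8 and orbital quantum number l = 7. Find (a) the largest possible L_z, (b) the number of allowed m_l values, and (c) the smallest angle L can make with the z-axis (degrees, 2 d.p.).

L_z,max = 7ℏ; 15 values; θ_min ≈ 20.70°

L_z,max = lℏ = 7ℏ.
There are 2l+1 = 15 values of m_l.
cos θ_min = 7/√56, so θ_min ≈ 20.70°.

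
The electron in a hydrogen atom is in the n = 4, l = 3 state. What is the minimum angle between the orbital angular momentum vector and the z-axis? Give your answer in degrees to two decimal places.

θ_min ≈ 30.00°

|L|² = l(l+1)ℏ² = 12ℏ², so |L| = 2√3 ℏ.
The smallest angle corresponds to the largest L_z, i.e. m_l = l = 3, giving L_z = 3ℏ.
cos θ_min = 3/√12, so θ_min ≈ 30.00°.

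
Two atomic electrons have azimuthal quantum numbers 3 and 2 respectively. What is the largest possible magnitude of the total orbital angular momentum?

|L_tot|_max = √30 ℏ ≈ 5.477ℏ

L runs from |3 − 2| = 1 to 3 + 2 = 5.
Allowed values: L = 1, 2, 3, 4, 5.
The largest magnitude corresponds to L = 5: |L_tot| = ℏ√(5·6) = √30 ℏ.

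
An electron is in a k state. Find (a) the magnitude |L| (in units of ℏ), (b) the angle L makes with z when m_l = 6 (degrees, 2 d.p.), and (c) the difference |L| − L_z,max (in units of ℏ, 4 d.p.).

|L| = 2√14 ℏ ≈ 7.483ℏ; θ(m_l=6) ≈ 36.70°; |L|−L_z,max ≈ 0.4833ℏ

The letter k corresponds to l = 7.
|L| = ℏ√(7·8) = 2√14 ℏ ≈ 7.483ℏ.
For m_l = 6: cos θ = 6/√56, θ ≈ 36.70°.
|L| − L_z,max = (2√14 − 7)ℏ ≈ 0.4833ℏ.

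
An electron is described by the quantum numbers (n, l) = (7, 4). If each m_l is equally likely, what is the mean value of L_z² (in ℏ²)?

The allowed m_l values are -4, -3, -2, -1, 0, 1, 2, 3, 4.
Average of L_z² over 9 states: 60/9 ℏ² = 6.667 ℏ².

⟨L_z²⟩ = 6.667 ℏ²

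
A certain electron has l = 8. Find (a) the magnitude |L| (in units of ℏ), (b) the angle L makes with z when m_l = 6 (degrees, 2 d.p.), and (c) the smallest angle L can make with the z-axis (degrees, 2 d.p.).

|L| = ℏ√(8·9) = 6√2 ℏ ≈ 8.485ℏ.
For m_l = 6: cos θ = 6/√72, θ ≈ 45.00°.
cos θ_min = 8/√72, so θ_min ≈ 19.47°.

|L| = 6√2 ℏ ≈ 8.485ℏ; θ(m_l=6) ≈ 45.00°; θ_min ≈ 19.47°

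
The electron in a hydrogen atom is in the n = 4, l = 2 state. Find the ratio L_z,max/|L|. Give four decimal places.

|L| = √6 ℏ ≈ 2.4495ℏ, while L_z,max = lℏ = 2ℏ.
L_z,max/|L| = 2/√6 = 0.8165.

L_z,max/|L| = 0.8165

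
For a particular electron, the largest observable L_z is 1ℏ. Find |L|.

|L| = √2 ℏ ≈ 1.414ℏ

Since max m_l = l, l = 1.
|L| = √(l(l+1)) ℏ = √2 ℏ.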